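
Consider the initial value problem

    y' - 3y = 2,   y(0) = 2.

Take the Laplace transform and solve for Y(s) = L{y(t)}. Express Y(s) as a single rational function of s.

Y(s) = (2*s + 2)/(s^2 - 3*s)

Apply the Laplace transform to the equation.
With L{y'} = sY - y(0) = sY - 2: the LHS transforms to (s - 3)Y - (2).
The right side is L{2} = 2/s.
So (s - 3)Y = 2/s + (2).
Divide through and combine into a single rational function.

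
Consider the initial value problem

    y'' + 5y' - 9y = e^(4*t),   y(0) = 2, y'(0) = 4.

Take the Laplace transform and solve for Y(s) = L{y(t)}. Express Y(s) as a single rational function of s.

Apply the Laplace transform to the equation.
Using L{y''} = s^2 Y - s·y(0) - y'(0) and L{y'} = sY - y(0), with y(0) = 2, y'(0) = 4, the left side becomes (s^2 + 5*s - 9)Y - (2*s + 14).
The right side is L{e^(4*t)} = 1/(s - 4).
So (s^2 + 5*s - 9)Y = 1/(s - 4) + (2*s + 14).
Divide through and combine into a single rational function.

Y(s) = (2*s^2 + 6*s - 55)/(s^3 + s^2 - 29*s + 36)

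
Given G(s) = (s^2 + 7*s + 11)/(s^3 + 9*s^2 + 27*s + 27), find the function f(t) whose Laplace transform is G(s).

f(t) = -t^2*exp(-3*t)/2 + t*exp(-3*t) + exp(-3*t)

Factor the denominator: s^3 + 9*s^2 + 27*s + 27 = (s + 3)^3.
Partial fraction decomposition gives [1/(s + 3)] + [(s + 3)^(-2)] + [-1/(s + 3)^3].
Invert each term: 1/(s + 3) ↔ e^(-3t); 1/(s + 3)^2 ↔ t·e^(-3t); -1/(s + 3)^3 ↔ (-1/2)t^2·e^(-3t).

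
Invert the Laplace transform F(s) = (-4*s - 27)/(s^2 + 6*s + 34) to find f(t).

f(t) = -3*exp(-3*t)*sin(5*t) - 4*exp(-3*t)*cos(5*t)

Complete the square in the denominator: s^2 + 6*s + 34 = (s + 3)^2 + 5^2.
Split the numerator to match: -4*s - 27 = -4·(s + 3) - 3·5.
Invert each term: -4·(s + 3)/((s + 3)^2 + 25) ↔ -4e^(-3t)cos(5t); -3·5/((s + 3)^2 + 25) ↔ -3e^(-3t)sin(5t).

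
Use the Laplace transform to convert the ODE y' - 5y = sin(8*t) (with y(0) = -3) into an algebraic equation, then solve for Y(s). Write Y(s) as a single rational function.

Y(s) = (-3*s^2 - 184)/(s^3 - 5*s^2 + 64*s - 320)

Laplace-transform each side.
With L{y'} = sY - y(0) = sY - (-3): the LHS transforms to (s - 5)Y - (-3).
The right side is L{sin(8*t)} = 8/(s^2 + 64).
So (s - 5)Y = 8/(s^2 + 64) + (-3).
Isolate Y and clear denominators.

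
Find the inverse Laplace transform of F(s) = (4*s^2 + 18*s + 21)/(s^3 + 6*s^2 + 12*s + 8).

t^2*exp(-2*t)/2 + 2*t*exp(-2*t) + 4*exp(-2*t)

Factor the denominator: s^3 + 6*s^2 + 12*s + 8 = (s + 2)^3.
Partial fraction decomposition gives [4/(s + 2)] + [2/(s + 2)^2] + [(s + 2)^(-3)].
Invert each term: 4/(s + 2) ↔ 4e^(-2t); 2/(s + 2)^2 ↔ 2t·e^(-2t); 1/(s + 2)^3 ↔ (1/2)t^2·e^(-2t).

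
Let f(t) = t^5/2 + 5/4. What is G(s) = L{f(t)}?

G(s) = 5/(4*s) + 60/s^6

Apply the Laplace transform termwise.
(1/2)·[L{t^5} = 5!/s^6 = 120/s^6]; L{5/4} = (5/4)/s.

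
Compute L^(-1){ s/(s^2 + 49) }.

Since L{cos(7t)} = s/(s^2 + 49), the inverse is cos(7*t).

cos(7*t)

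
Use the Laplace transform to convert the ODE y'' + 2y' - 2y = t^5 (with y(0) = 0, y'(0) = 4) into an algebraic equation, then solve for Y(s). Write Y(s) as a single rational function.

Y(s) = (4*s^6 + 120)/(s^8 + 2*s^7 - 2*s^6)

Take the Laplace transform of both sides.
The derivative rules (L{y''} = s^2 Y - s·y(0) - y'(0) and L{y'} = sY - y(0), with y(0) = 0, y'(0) = 4) turn the left side into (s^2 + 2*s - 2)Y - (4).
The right side is L{t^5} = 120/s^6.
So (s^2 + 2*s - 2)Y = 120/s^6 + (4).
Solve for Y(s) and write it as one ratio of polynomials.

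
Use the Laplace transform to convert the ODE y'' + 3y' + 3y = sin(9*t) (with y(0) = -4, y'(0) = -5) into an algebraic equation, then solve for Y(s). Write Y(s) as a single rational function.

Apply the Laplace transform to the equation.
With L{y''} = s^2 Y - s·y(0) - y'(0) and L{y'} = sY - y(0), with y(0) = -4, y'(0) = -5: the LHS transforms to (s^2 + 3*s + 3)Y - (-4*s - 17).
The right side is L{sin(9*t)} = 9/(s^2 + 81).
So (s^2 + 3*s + 3)Y = 9/(s^2 + 81) + (-4*s - 17).
Solve for Y(s) and write it as one ratio of polynomials.

Y(s) = (-4*s^3 - 17*s^2 - 324*s - 1368)/(s^4 + 3*s^3 + 84*s^2 + 243*s + 243)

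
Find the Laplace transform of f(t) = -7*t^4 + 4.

4/s - 168/s^5

Apply the Laplace transform termwise.
(-7)·[L{t^4} = 4!/s^5 = 24/s^5]; L{4} = 4/s.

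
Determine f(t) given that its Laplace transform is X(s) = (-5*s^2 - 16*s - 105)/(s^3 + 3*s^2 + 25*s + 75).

f(t) = -2*sin(5*t) - 2*cos(5*t) - 3*exp(-3*t)

Factor the denominator: s^3 + 3*s^2 + 25*s + 75 = (s + 3)*(s^2 + 25).
Partial fraction decomposition gives [-3/(s + 3)] + [-2*s/(s^2 + 25)] + [-10/(s^2 + 25)].
Invert each term: -3/(s + 3) ↔ -3e^(-3t); -2·s/(s^2 + 25) ↔ -2cos(5t); -2·5/(s^2 + 25) ↔ -2sin(5t).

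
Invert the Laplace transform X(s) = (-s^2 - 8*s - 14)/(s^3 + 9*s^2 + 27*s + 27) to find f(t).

f(t) = t^2*exp(-3*t)/2 - 2*t*exp(-3*t) - exp(-3*t)

Factor the denominator: s^3 + 9*s^2 + 27*s + 27 = (s + 3)^3.
Partial fraction decomposition gives [-1/(s + 3)] + [-2/(s + 3)^2] + [(s + 3)^(-3)].
Invert each term: -1/(s + 3) ↔ -e^(-3t); -2/(s + 3)^2 ↔ -2t·e^(-3t); 1/(s + 3)^3 ↔ (1/2)t^2·e^(-3t).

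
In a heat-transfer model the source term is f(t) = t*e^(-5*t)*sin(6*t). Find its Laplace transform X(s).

L{sin(6t)} = 6/(s^2 + 36).
Multiplying by e^(-5t) shifts s → s + 5, so L{e^(-5*t)*sin(6*t)} = 6/((s + 5)^2 + 36).
Then apply L{t·g(t)} = -d/ds[G(s)] with G(s) = 6/((s + 5)^2 + 36):
differentiating 1 time and applying the sign gives 12*(s + 5)/(s^2 + 10*s + 61)^2.

X(s) = 12*(s + 5)/(s^2 + 10*s + 61)^2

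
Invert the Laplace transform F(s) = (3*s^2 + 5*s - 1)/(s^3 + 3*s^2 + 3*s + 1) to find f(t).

f(t) = -3*t^2*exp(-t)/2 - t*exp(-t) + 3*exp(-t)

Factor the denominator: s^3 + 3*s^2 + 3*s + 1 = (s + 1)^3.
Partial fraction decomposition gives [3/(s + 1)] + [-1/(s + 1)^2] + [-3/(s + 1)^3].
Invert each term: 3/(s + 1) ↔ 3e^(-t); -1/(s + 1)^2 ↔ -t·e^(-t); -3/(s + 1)^3 ↔ (-3/2)t^2·e^(-t).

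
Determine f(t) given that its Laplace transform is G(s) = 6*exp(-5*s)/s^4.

f(t) = Heaviside(t - 5)*((t - 5)^3)

The factor e^(-5s) signals a time shift by c = 5 (second shifting theorem).
L{t^3} = 3!/s^4 = 6/s^4, so L^-1{6/s^4} = t^3.
Hence the inverse is u(t - 5) times that function evaluated at t - 5.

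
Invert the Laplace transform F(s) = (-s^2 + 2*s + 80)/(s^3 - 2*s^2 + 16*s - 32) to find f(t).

Factor the denominator: s^3 - 2*s^2 + 16*s - 32 = (s - 2)*(s^2 + 16).
Partial fraction decomposition gives [4/(s - 2)] + [-5*s/(s^2 + 16)] + [-8/(s^2 + 16)].
Invert each term: 4/(s - 2) ↔ 4e^(2t); -5·s/(s^2 + 16) ↔ -5cos(4t); -2·4/(s^2 + 16) ↔ -2sin(4t).

f(t) = 4*exp(2*t) - 2*sin(4*t) - 5*cos(4*t)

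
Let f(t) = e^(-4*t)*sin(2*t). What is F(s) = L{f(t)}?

L{sin(2t)} = 2/(s^2 + 4).
By the first shifting theorem, multiplying by e^(-4t) replaces s with s + 4.

F(s) = 2/((s + 4)^2 + 4)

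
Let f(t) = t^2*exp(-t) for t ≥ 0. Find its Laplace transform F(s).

F(s) = 2/(s + 1)^3

L{e^(-t)} = 1/(s + 1).
Then apply L{t^2·g(t)} = (-1)^2 d^2/ds^2[G(s)] with G(s) = 1/(s + 1):
differentiating 2 times and applying the sign gives 2/(s + 1)^3.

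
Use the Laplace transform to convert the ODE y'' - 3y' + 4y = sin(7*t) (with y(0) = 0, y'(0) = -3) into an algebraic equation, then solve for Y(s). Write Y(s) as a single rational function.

Y(s) = (-3*s^2 - 140)/(s^4 - 3*s^3 + 53*s^2 - 147*s + 196)

Apply the Laplace transform to the equation.
The derivative rules (L{y''} = s^2 Y - s·y(0) - y'(0) and L{y'} = sY - y(0), with y(0) = 0, y'(0) = -3) turn the left side into (s^2 - 3*s + 4)Y - (-3).
The right side is L{sin(7*t)} = 7/(s^2 + 49).
So (s^2 - 3*s + 4)Y = 7/(s^2 + 49) + (-3).
Solve for Y(s) and write it as one ratio of polynomials.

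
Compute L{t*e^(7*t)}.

L{t} = 1!/s^2 = 1/s^2.
By the first shifting theorem, multiplying by e^(7t) replaces s with s - 7.

(s - 7)^(-2)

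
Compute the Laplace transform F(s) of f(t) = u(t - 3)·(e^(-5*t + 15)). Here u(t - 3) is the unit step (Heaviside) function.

By the second shifting theorem, L{u(t - c)·g(t - c)} = e^(-cs)·G(s) with c = 3 and G(s) = L{g(t)}.
L{e^(-5t)} = 1/(s + 5).

F(s) = exp(-3*s)/(s + 5)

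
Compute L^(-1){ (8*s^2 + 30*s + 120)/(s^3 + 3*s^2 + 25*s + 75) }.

3*sin(5*t) + 5*cos(5*t) + 3*exp(-3*t)

Factor the denominator: s^3 + 3*s^2 + 25*s + 75 = (s + 3)*(s^2 + 25).
Partial fraction decomposition gives [3/(s + 3)] + [5*s/(s^2 + 25)] + [15/(s^2 + 25)].
Invert each term: 3/(s + 3) ↔ 3e^(-3t); 5·s/(s^2 + 25) ↔ 5cos(5t); 3·5/(s^2 + 25) ↔ 3sin(5t).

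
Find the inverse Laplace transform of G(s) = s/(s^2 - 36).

cosh(6*t)

Since L{cosh(6t)} = s/(s^2 - 36), the inverse is cosh(6*t).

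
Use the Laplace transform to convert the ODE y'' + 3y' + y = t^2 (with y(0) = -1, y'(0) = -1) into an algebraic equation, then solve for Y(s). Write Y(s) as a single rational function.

Y(s) = (-s^4 - 4*s^3 + 2)/(s^5 + 3*s^4 + s^3)

Take the Laplace transform of both sides.
The derivative rules (L{y''} = s^2 Y - s·y(0) - y'(0) and L{y'} = sY - y(0), with y(0) = -1, y'(0) = -1) turn the left side into (s^2 + 3*s + 1)Y - (-s - 4).
The right side is L{t^2} = 2/s^3.
So (s^2 + 3*s + 1)Y = 2/s^3 + (-s - 4).
Divide through and combine into a single rational function.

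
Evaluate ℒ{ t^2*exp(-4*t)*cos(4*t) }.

L{cos(4t)} = s/(s^2 + 16).
Multiplying by e^(-4t) shifts s → s + 4, so L{exp(-4*t)*cos(4*t)} = (s + 4)/((s + 4)^2 + 16).
Then apply L{t^2·g(t)} = (-1)^2 d^2/ds^2[G(s)] with G(s) = (s + 4)/((s + 4)^2 + 16):
differentiating 2 times and applying the sign gives 2*(s + 4)*(s^2 + 8*s - 32)/(s^2 + 8*s + 32)^3.

2*(s + 4)*(s^2 + 8*s - 32)/(s^2 + 8*s + 32)^3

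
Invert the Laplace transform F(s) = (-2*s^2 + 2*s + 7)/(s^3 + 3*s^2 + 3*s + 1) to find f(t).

Factor the denominator: s^3 + 3*s^2 + 3*s + 1 = (s + 1)^3.
Partial fraction decomposition gives [-2/(s + 1)] + [6/(s + 1)^2] + [3/(s + 1)^3].
Invert each term: -2/(s + 1) ↔ -2e^(-t); 6/(s + 1)^2 ↔ 6t·e^(-t); 3/(s + 1)^3 ↔ (3/2)t^2·e^(-t).

f(t) = 3*t^2*exp(-t)/2 + 6*t*exp(-t) - 2*exp(-t)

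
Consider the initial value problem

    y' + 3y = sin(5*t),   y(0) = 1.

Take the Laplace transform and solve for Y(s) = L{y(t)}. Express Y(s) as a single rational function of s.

Y(s) = (s^2 + 30)/(s^3 + 3*s^2 + 25*s + 75)

Take the Laplace transform of both sides.
With L{y'} = sY - y(0) = sY - 1: the LHS transforms to (s + 3)Y - (1).
The right side is L{sin(5*t)} = 5/(s^2 + 25).
So (s + 3)Y = 5/(s^2 + 25) + (1).
Divide through and combine into a single rational function.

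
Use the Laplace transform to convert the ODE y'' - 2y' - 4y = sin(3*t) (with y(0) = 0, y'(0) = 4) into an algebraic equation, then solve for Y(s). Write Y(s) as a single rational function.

Y(s) = (4*s^2 + 39)/(s^4 - 2*s^3 + 5*s^2 - 18*s - 36)

Laplace-transform each side.
Using L{y''} = s^2 Y - s·y(0) - y'(0) and L{y'} = sY - y(0), with y(0) = 0, y'(0) = 4, the left side becomes (s^2 - 2*s - 4)Y - (4).
The right side is L{sin(3*t)} = 3/(s^2 + 9).
So (s^2 - 2*s - 4)Y = 3/(s^2 + 9) + (4).
Solve for Y(s) and write it as one ratio of polynomials.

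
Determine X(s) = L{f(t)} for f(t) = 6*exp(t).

X(s) = 6/(s - 1)

L{6} = 6/s.
By the first shifting theorem, multiplying by e^(t) replaces s with s - 1.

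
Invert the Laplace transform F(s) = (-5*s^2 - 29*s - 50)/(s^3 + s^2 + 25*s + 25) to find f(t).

Factor the denominator: s^3 + s^2 + 25*s + 25 = (s + 1)*(s^2 + 25).
Partial fraction decomposition gives [-1/(s + 1)] + [-4*s/(s^2 + 25)] + [-25/(s^2 + 25)].
Invert each term: -1/(s + 1) ↔ -e^(-t); -4·s/(s^2 + 25) ↔ -4cos(5t); -5·5/(s^2 + 25) ↔ -5sin(5t).

f(t) = -5*sin(5*t) - 4*cos(5*t) - exp(-t)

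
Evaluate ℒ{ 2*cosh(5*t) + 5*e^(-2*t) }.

Apply the Laplace transform termwise.
(2)·[L{cosh(5t)} = s/(s^2 - 25)]; (5)·[L{e^(-2t)} = 1/(s + 2)].

2*s/(s^2 - 25) + 5/(s + 2)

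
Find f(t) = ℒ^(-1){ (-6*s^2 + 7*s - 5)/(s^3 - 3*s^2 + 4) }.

Factor the denominator: s^3 - 3*s^2 + 4 = (s - 2)^2*(s + 1).
Partial fraction decomposition gives [-4/(s - 2)] + [-5/(s - 2)^2] + [-2/(s + 1)].
Invert each term: -4/(s - 2) ↔ -4e^(2t); -5/(s - 2)^2 ↔ -5t·e^(2t); -2/(s + 1) ↔ -2e^(-t).

f(t) = -5*t*exp(2*t) - 4*exp(2*t) - 2*exp(-t)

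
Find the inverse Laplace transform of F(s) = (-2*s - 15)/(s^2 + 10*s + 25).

-5*t*exp(-5*t) - 2*exp(-5*t)

Factor the denominator: s^2 + 10*s + 25 = (s + 5)^2.
Partial fraction decomposition gives [-2/(s + 5)] + [-5/(s + 5)^2].
Invert each term: -2/(s + 5) ↔ -2e^(-5t); -5/(s + 5)^2 ↔ -5t·e^(-5t).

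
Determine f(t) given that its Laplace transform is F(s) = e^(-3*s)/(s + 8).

f(t) = Heaviside(t - 3)*(exp(-8*t + 24))

The factor e^(-3s) signals a time shift by c = 3 (second shifting theorem).
L{e^(-8t)} = 1/(s + 8), so L^-1{1/(s + 8)} = e^(-8*t).
Hence the inverse is u(t - 3) times that function evaluated at t - 3.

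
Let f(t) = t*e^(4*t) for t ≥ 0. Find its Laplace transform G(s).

G(s) = (s - 4)^(-2)

L{e^(4t)} = 1/(s - 4).
Then apply L{t·g(t)} = -d/ds[H(s)] with H(s) = 1/(s - 4):
differentiating 1 time and applying the sign gives (s - 4)^(-2).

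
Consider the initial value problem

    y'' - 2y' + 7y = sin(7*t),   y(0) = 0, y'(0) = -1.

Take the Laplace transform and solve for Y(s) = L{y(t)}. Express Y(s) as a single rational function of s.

Transform both sides with L{·}.
Using L{y''} = s^2 Y - s·y(0) - y'(0) and L{y'} = sY - y(0), with y(0) = 0, y'(0) = -1, the left side becomes (s^2 - 2*s + 7)Y - (-1).
The right side is L{sin(7*t)} = 7/(s^2 + 49).
So (s^2 - 2*s + 7)Y = 7/(s^2 + 49) + (-1).
Solve for Y(s) and write it as one ratio of polynomials.

Y(s) = (-s^2 - 42)/(s^4 - 2*s^3 + 56*s^2 - 98*s + 343)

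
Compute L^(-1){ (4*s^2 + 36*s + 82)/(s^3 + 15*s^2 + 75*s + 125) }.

Factor the denominator: s^3 + 15*s^2 + 75*s + 125 = (s + 5)^3.
Partial fraction decomposition gives [4/(s + 5)] + [-4/(s + 5)^2] + [2/(s + 5)^3].
Invert each term: 4/(s + 5) ↔ 4e^(-5t); -4/(s + 5)^2 ↔ -4t·e^(-5t); 2/(s + 5)^3 ↔ (1)t^2·e^(-5t).

t^2*exp(-5*t) - 4*t*exp(-5*t) + 4*exp(-5*t)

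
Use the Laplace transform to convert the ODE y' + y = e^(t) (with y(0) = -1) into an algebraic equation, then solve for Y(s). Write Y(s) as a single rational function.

Apply the Laplace transform to the equation.
With L{y'} = sY - y(0) = sY - (-1): the LHS transforms to (s + 1)Y - (-1).
The right side is L{e^(t)} = 1/(s - 1).
So (s + 1)Y = 1/(s - 1) + (-1).
Divide through and combine into a single rational function.

Y(s) = (-s + 2)/(s^2 - 1)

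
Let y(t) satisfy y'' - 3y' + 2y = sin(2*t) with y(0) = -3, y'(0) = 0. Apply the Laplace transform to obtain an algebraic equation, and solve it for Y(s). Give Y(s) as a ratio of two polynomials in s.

Transform both sides with L{·}.
The derivative rules (L{y''} = s^2 Y - s·y(0) - y'(0) and L{y'} = sY - y(0), with y(0) = -3, y'(0) = 0) turn the left side into (s^2 - 3*s + 2)Y - (-3*s + 9).
The right side is L{sin(2*t)} = 2/(s^2 + 4).
So (s^2 - 3*s + 2)Y = 2/(s^2 + 4) + (-3*s + 9).
Solve for Y(s) and write it as one ratio of polynomials.

Y(s) = (-3*s^3 + 9*s^2 - 12*s + 38)/(s^4 - 3*s^3 + 6*s^2 - 12*s + 8)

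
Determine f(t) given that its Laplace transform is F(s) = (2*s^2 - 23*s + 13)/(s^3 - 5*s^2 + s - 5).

Factor the denominator: s^3 - 5*s^2 + s - 5 = (s - 5)*(s^2 + 1).
Partial fraction decomposition gives [-2/(s - 5)] + [4*s/(s^2 + 1)] + [-3/(s^2 + 1)].
Invert each term: -2/(s - 5) ↔ -2e^(5t); 4·s/(s^2 + 1) ↔ 4cos(t); -3·1/(s^2 + 1) ↔ -3sin(t).

f(t) = -2*exp(5*t) - 3*sin(t) + 4*cos(t)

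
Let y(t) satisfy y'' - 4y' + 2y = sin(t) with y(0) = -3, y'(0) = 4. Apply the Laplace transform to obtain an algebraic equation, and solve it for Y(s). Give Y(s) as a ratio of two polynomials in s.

Transform both sides with L{·}.
Using L{y''} = s^2 Y - s·y(0) - y'(0) and L{y'} = sY - y(0), with y(0) = -3, y'(0) = 4, the left side becomes (s^2 - 4*s + 2)Y - (-3*s + 16).
The right side is L{sin(t)} = 1/(s^2 + 1).
So (s^2 - 4*s + 2)Y = 1/(s^2 + 1) + (-3*s + 16).
Divide through and combine into a single rational function.

Y(s) = (-3*s^3 + 16*s^2 - 3*s + 17)/(s^4 - 4*s^3 + 3*s^2 - 4*s + 2)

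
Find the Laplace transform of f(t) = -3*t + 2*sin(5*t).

The transform is linear, so treat each term independently.
(-3)·[L{t} = 1!/s^2 = 1/s^2]; (2)·[L{sin(5t)} = 5/(s^2 + 25)].

10/(s^2 + 25) - 3/s^2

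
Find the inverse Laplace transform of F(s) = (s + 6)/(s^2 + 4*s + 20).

exp(-2*t)*sin(4*t) + exp(-2*t)*cos(4*t)

Complete the square in the denominator: s^2 + 4*s + 20 = (s + 2)^2 + 4^2.
Split the numerator to match: s + 6 = 1·(s + 2) + 1·4.
Invert each term: 1·(s + 2)/((s + 2)^2 + 16) ↔ e^(-2t)cos(4t); 1·4/((s + 2)^2 + 16) ↔ e^(-2t)sin(4t).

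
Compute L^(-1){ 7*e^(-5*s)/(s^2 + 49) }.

Heaviside(t - 5)*(sin(7*t - 35))

The factor e^(-5s) signals a time shift by c = 5 (second shifting theorem).
L{sin(7t)} = 7/(s^2 + 49), so L^-1{7/(s^2 + 49)} = sin(7*t).
Hence the inverse is u(t - 5) times that function evaluated at t - 5.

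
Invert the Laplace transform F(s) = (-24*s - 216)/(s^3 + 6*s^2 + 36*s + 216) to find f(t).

Factor the denominator: s^3 + 6*s^2 + 36*s + 216 = (s + 6)*(s^2 + 36).
Partial fraction decomposition gives [-1/(s + 6)] + [s/(s^2 + 36)] + [-30/(s^2 + 36)].
Invert each term: -1/(s + 6) ↔ -e^(-6t); 1·s/(s^2 + 36) ↔ cos(6t); -5·6/(s^2 + 36) ↔ -5sin(6t).

f(t) = -5*sin(6*t) + cos(6*t) - exp(-6*t)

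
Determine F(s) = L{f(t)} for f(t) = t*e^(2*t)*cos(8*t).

F(s) = (s - 10)*(s + 6)/(s^2 - 4*s + 68)^2

L{cos(8t)} = s/(s^2 + 64).
Multiplying by e^(2t) shifts s → s - 2, so L{e^(2*t)*cos(8*t)} = (s - 2)/((s - 2)^2 + 64).
Then apply L{t·g(t)} = -d/ds[G(s)] with G(s) = (s - 2)/((s - 2)^2 + 64):
differentiating 1 time and applying the sign gives (s - 10)*(s + 6)/(s^2 - 4*s + 68)^2.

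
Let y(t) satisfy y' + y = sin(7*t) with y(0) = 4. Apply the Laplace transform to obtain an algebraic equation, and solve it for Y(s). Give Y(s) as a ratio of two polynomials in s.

Laplace-transform each side.
Using L{y'} = sY - y(0) = sY - 4, the left side becomes (s + 1)Y - (4).
The right side is L{sin(7*t)} = 7/(s^2 + 49).
So (s + 1)Y = 7/(s^2 + 49) + (4).
Isolate Y and clear denominators.

Y(s) = (4*s^2 + 203)/(s^3 + s^2 + 49*s + 49)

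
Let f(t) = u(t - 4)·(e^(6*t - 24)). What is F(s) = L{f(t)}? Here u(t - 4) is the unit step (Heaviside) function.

F(s) = exp(-4*s)/(s - 6)

By the second shifting theorem, L{u(t - c)·g(t - c)} = e^(-cs)·G(s) with c = 4 and G(s) = L{g(t)}.
L{e^(6t)} = 1/(s - 6).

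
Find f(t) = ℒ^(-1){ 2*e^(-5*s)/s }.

f(t) = Heaviside(t - 5)*(2)

The factor e^(-5s) signals a time shift by c = 5 (second shifting theorem).
L{2} = 2/s, so L^-1{2/s} = 2.
Hence the inverse is u(t - 5) times that function evaluated at t - 5.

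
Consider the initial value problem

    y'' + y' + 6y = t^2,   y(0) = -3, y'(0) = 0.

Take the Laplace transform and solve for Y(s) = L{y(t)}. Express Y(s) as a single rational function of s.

Laplace-transform each side.
With L{y''} = s^2 Y - s·y(0) - y'(0) and L{y'} = sY - y(0), with y(0) = -3, y'(0) = 0: the LHS transforms to (s^2 + s + 6)Y - (-3*s - 3).
The right side is L{t^2} = 2/s^3.
So (s^2 + s + 6)Y = 2/s^3 + (-3*s - 3).
Divide through and combine into a single rational function.

Y(s) = (-3*s^4 - 3*s^3 + 2)/(s^5 + s^4 + 6*s^3)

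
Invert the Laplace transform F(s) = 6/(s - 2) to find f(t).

Since L{e^(2t)} = 1/(s - 2), the inverse is e^(2*t), scaled by 6.

f(t) = 6*exp(2*t)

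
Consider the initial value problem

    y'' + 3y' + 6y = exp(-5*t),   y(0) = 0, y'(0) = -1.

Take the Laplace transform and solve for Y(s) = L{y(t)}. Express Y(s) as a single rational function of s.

Take the Laplace transform of both sides.
The derivative rules (L{y''} = s^2 Y - s·y(0) - y'(0) and L{y'} = sY - y(0), with y(0) = 0, y'(0) = -1) turn the left side into (s^2 + 3*s + 6)Y - (-1).
The right side is L{exp(-5*t)} = 1/(s + 5).
So (s^2 + 3*s + 6)Y = 1/(s + 5) + (-1).
Isolate Y and clear denominators.

Y(s) = (-s - 4)/(s^3 + 8*s^2 + 21*s + 30)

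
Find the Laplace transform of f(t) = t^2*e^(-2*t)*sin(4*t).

8*(3*s^2 + 12*s - 4)/(s^2 + 4*s + 20)^3

L{sin(4t)} = 4/(s^2 + 16).
Multiplying by e^(-2t) shifts s → s + 2, so L{e^(-2*t)*sin(4*t)} = 4/((s + 2)^2 + 16).
Then apply L{t^2·g(t)} = (-1)^2 d^2/ds^2[G(s)] with G(s) = 4/((s + 2)^2 + 16):
differentiating 2 times and applying the sign gives 8*(3*s^2 + 12*s - 4)/(s^2 + 4*s + 20)^3.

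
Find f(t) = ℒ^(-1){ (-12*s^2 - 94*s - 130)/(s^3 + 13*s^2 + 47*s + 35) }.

f(t) = -2*exp(-t) - 5*exp(-5*t) - 5*exp(-7*t)

Factor the denominator: s^3 + 13*s^2 + 47*s + 35 = (s + 1)*(s + 5)*(s + 7).
Partial fraction decomposition gives [-5/(s + 7)] + [-5/(s + 5)] + [-2/(s + 1)].
Invert each term: -5/(s + 7) ↔ -5e^(-7t); -5/(s + 5) ↔ -5e^(-5t); -2/(s + 1) ↔ -2e^(-t).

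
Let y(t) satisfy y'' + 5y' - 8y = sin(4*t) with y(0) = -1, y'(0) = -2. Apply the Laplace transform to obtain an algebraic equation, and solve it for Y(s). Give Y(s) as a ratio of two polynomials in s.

Transform both sides with L{·}.
Using L{y''} = s^2 Y - s·y(0) - y'(0) and L{y'} = sY - y(0), with y(0) = -1, y'(0) = -2, the left side becomes (s^2 + 5*s - 8)Y - (-s - 7).
The right side is L{sin(4*t)} = 4/(s^2 + 16).
So (s^2 + 5*s - 8)Y = 4/(s^2 + 16) + (-s - 7).
Divide through and combine into a single rational function.

Y(s) = (-s^3 - 7*s^2 - 16*s - 108)/(s^4 + 5*s^3 + 8*s^2 + 80*s - 128)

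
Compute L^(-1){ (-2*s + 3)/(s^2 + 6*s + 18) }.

Complete the square in the denominator: s^2 + 6*s + 18 = (s + 3)^2 + 3^2.
Split the numerator to match: -2*s + 3 = -2·(s + 3) + 3·3.
Invert each term: -2·(s + 3)/((s + 3)^2 + 9) ↔ -2e^(-3t)cos(3t); 3·3/((s + 3)^2 + 9) ↔ 3e^(-3t)sin(3t).

3*exp(-3*t)*sin(3*t) - 2*exp(-3*t)*cos(3*t)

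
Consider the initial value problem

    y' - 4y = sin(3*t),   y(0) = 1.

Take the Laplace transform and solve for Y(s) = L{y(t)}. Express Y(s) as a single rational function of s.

Take the Laplace transform of both sides.
The derivative rules (L{y'} = sY - y(0) = sY - 1) turn the left side into (s - 4)Y - (1).
The right side is L{sin(3*t)} = 3/(s^2 + 9).
So (s - 4)Y = 3/(s^2 + 9) + (1).
Divide through and combine into a single rational function.

Y(s) = (s^2 + 12)/(s^3 - 4*s^2 + 9*s - 36)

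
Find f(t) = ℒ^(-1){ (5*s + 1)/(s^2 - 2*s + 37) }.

f(t) = exp(t)*sin(6*t) + 5*exp(t)*cos(6*t)

Complete the square in the denominator: s^2 - 2*s + 37 = (s - 1)^2 + 6^2.
Split the numerator to match: 5*s + 1 = 5·(s - 1) + 1·6.
Invert each term: 5·(s - 1)/((s - 1)^2 + 36) ↔ 5e^(t)cos(6t); 1·6/((s - 1)^2 + 36) ↔ e^(t)sin(6t).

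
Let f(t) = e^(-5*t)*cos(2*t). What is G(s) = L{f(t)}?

G(s) = (s + 5)/((s + 5)^2 + 4)

L{cos(2t)} = s/(s^2 + 4).
By the first shifting theorem, multiplying by e^(-5t) replaces s with s + 5.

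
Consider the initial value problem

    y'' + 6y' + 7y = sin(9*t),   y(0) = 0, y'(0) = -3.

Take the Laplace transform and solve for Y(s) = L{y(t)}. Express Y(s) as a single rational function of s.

Y(s) = (-3*s^2 - 234)/(s^4 + 6*s^3 + 88*s^2 + 486*s + 567)

Transform both sides with L{·}.
The derivative rules (L{y''} = s^2 Y - s·y(0) - y'(0) and L{y'} = sY - y(0), with y(0) = 0, y'(0) = -3) turn the left side into (s^2 + 6*s + 7)Y - (-3).
The right side is L{sin(9*t)} = 9/(s^2 + 81).
So (s^2 + 6*s + 7)Y = 9/(s^2 + 81) + (-3).
Isolate Y and clear denominators.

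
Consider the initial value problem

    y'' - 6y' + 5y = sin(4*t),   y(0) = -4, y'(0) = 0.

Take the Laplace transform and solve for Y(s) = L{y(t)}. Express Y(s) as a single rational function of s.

Y(s) = (-4*s^3 + 24*s^2 - 64*s + 388)/(s^4 - 6*s^3 + 21*s^2 - 96*s + 80)

Transform both sides with L{·}.
Using L{y''} = s^2 Y - s·y(0) - y'(0) and L{y'} = sY - y(0), with y(0) = -4, y'(0) = 0, the left side becomes (s^2 - 6*s + 5)Y - (-4*s + 24).
The right side is L{sin(4*t)} = 4/(s^2 + 16).
So (s^2 - 6*s + 5)Y = 4/(s^2 + 16) + (-4*s + 24).
Isolate Y and clear denominators.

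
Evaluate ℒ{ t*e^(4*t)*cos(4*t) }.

L{cos(4t)} = s/(s^2 + 16).
Multiplying by e^(4t) shifts s → s - 4, so L{e^(4*t)*cos(4*t)} = (s - 4)/((s - 4)^2 + 16).
Then apply L{t·g(t)} = -d/ds[H(s)] with H(s) = (s - 4)/((s - 4)^2 + 16):
differentiating 1 time and applying the sign gives s*(s - 8)/(s^2 - 8*s + 32)^2.

s*(s - 8)/(s^2 - 8*s + 32)^2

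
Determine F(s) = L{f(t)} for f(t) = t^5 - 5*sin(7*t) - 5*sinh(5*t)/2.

F(s) = -35/(s^2 + 49) - 25/(2*(s^2 - 25)) + 120/s^6

The transform is linear, so treat each term independently.
(-5)·[L{sin(7t)} = 7/(s^2 + 49)]; (-5/2)·[L{sinh(5t)} = 5/(s^2 - 25)]; L{t^5} = 5!/s^6 = 120/s^6.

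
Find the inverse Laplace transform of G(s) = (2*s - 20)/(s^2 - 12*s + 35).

Factor the denominator: s^2 - 12*s + 35 = (s - 7)*(s - 5).
Partial fraction decomposition gives [-3/(s - 7)] + [5/(s - 5)].
Invert each term: -3/(s - 7) ↔ -3e^(7t); 5/(s - 5) ↔ 5e^(5t).

-3*exp(7*t) + 5*exp(5*t)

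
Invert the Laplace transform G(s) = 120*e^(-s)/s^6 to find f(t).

f(t) = Heaviside(t - 1)*((t - 1)^5)

The factor e^(-s) signals a time shift by c = 1 (second shifting theorem).
L{t^5} = 5!/s^6 = 120/s^6, so L^-1{120/s^6} = t^5.
Hence the inverse is u(t - 1) times that function evaluated at t - 1.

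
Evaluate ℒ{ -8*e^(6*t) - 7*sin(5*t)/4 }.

The transform is linear, so treat each term independently.
(-7/4)·[L{sin(5t)} = 5/(s^2 + 25)]; (-8)·[L{e^(6t)} = 1/(s - 6)].

-35/(4*(s^2 + 25)) - 8/(s - 6)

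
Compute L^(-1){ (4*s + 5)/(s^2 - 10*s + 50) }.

5*exp(5*t)*sin(5*t) + 4*exp(5*t)*cos(5*t)

Complete the square in the denominator: s^2 - 10*s + 50 = (s - 5)^2 + 5^2.
Split the numerator to match: 4*s + 5 = 4·(s - 5) + 5·5.
Invert each term: 4·(s - 5)/((s - 5)^2 + 25) ↔ 4e^(5t)cos(5t); 5·5/((s - 5)^2 + 25) ↔ 5e^(5t)sin(5t).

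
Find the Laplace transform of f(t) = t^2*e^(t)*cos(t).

L{cos(t)} = s/(s^2 + 1).
Multiplying by e^(t) shifts s → s - 1, so L{e^(t)*cos(t)} = (s - 1)/((s - 1)^2 + 1).
Then apply L{t^2·g(t)} = (-1)^2 d^2/ds^2[G(s)] with G(s) = (s - 1)/((s - 1)^2 + 1):
differentiating 2 times and applying the sign gives 2*(s - 1)*(s^2 - 2*s - 2)/(s^2 - 2*s + 2)^3.

2*(s - 1)*(s^2 - 2*s - 2)/(s^2 - 2*s + 2)^3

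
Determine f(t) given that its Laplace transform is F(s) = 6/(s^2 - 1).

f(t) = 6*sinh(t)

Since L{sinh(t)} = 1/(s^2 - 1), the inverse is sinh(t), scaled by 6.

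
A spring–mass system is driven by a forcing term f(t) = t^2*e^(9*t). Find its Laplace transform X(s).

L{e^(9t)} = 1/(s - 9).
Then apply L{t^2·g(t)} = (-1)^2 d^2/ds^2[G(s)] with G(s) = 1/(s - 9):
differentiating 2 times and applying the sign gives 2/(s - 9)^3.

X(s) = 2/(s - 9)^3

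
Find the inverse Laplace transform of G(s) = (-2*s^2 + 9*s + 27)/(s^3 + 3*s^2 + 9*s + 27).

4*sin(3*t) - cos(3*t) - exp(-3*t)

Factor the denominator: s^3 + 3*s^2 + 9*s + 27 = (s + 3)*(s^2 + 9).
Partial fraction decomposition gives [-1/(s + 3)] + [-s/(s^2 + 9)] + [12/(s^2 + 9)].
Invert each term: -1/(s + 3) ↔ -e^(-3t); -1·s/(s^2 + 9) ↔ -cos(3t); 4·3/(s^2 + 9) ↔ 4sin(3t).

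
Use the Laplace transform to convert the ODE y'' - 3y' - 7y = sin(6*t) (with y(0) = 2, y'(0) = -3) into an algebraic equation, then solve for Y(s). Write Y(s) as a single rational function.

Transform both sides with L{·}.
Using L{y''} = s^2 Y - s·y(0) - y'(0) and L{y'} = sY - y(0), with y(0) = 2, y'(0) = -3, the left side becomes (s^2 - 3*s - 7)Y - (2*s - 9).
The right side is L{sin(6*t)} = 6/(s^2 + 36).
So (s^2 - 3*s - 7)Y = 6/(s^2 + 36) + (2*s - 9).
Divide through and combine into a single rational function.

Y(s) = (2*s^3 - 9*s^2 + 72*s - 318)/(s^4 - 3*s^3 + 29*s^2 - 108*s - 252)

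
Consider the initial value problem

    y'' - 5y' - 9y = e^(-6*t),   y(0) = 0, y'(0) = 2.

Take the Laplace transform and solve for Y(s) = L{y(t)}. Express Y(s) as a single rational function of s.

Y(s) = (2*s + 13)/(s^3 + s^2 - 39*s - 54)

Apply the Laplace transform to the equation.
With L{y''} = s^2 Y - s·y(0) - y'(0) and L{y'} = sY - y(0), with y(0) = 0, y'(0) = 2: the LHS transforms to (s^2 - 5*s - 9)Y - (2).
The right side is L{e^(-6*t)} = 1/(s + 6).
So (s^2 - 5*s - 9)Y = 1/(s + 6) + (2).
Divide through and combine into a single rational function.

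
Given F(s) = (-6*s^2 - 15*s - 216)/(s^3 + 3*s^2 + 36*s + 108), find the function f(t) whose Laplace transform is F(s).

f(t) = -2*sin(6*t) - cos(6*t) - 5*exp(-3*t)

Factor the denominator: s^3 + 3*s^2 + 36*s + 108 = (s + 3)*(s^2 + 36).
Partial fraction decomposition gives [-5/(s + 3)] + [-s/(s^2 + 36)] + [-12/(s^2 + 36)].
Invert each term: -5/(s + 3) ↔ -5e^(-3t); -1·s/(s^2 + 36) ↔ -cos(6t); -2·6/(s^2 + 36) ↔ -2sin(6t).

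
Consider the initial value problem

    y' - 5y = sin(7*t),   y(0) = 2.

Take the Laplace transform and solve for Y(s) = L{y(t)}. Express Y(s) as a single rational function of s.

Y(s) = (2*s^2 + 105)/(s^3 - 5*s^2 + 49*s - 245)

Laplace-transform each side.
With L{y'} = sY - y(0) = sY - 2: the LHS transforms to (s - 5)Y - (2).
The right side is L{sin(7*t)} = 7/(s^2 + 49).
So (s - 5)Y = 7/(s^2 + 49) + (2).
Isolate Y and clear denominators.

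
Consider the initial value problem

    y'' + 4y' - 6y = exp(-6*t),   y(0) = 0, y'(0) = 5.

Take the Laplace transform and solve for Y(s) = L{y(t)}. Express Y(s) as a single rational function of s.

Take the Laplace transform of both sides.
Using L{y''} = s^2 Y - s·y(0) - y'(0) and L{y'} = sY - y(0), with y(0) = 0, y'(0) = 5, the left side becomes (s^2 + 4*s - 6)Y - (5).
The right side is L{exp(-6*t)} = 1/(s + 6).
So (s^2 + 4*s - 6)Y = 1/(s + 6) + (5).
Solve for Y(s) and write it as one ratio of polynomials.

Y(s) = (5*s + 31)/(s^3 + 10*s^2 + 18*s - 36)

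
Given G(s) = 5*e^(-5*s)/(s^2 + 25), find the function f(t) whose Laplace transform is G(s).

f(t) = Heaviside(t - 5)*(sin(5*t - 25))

The factor e^(-5s) signals a time shift by c = 5 (second shifting theorem).
L{sin(5t)} = 5/(s^2 + 25), so L^-1{5/(s^2 + 25)} = sin(5*t).
Hence the inverse is u(t - 5) times that function evaluated at t - 5.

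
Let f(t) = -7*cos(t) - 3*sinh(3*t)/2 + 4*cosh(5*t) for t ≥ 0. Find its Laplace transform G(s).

The transform is linear, so treat each term independently.
(-3/2)·[L{sinh(3t)} = 3/(s^2 - 9)]; (4)·[L{cosh(5t)} = s/(s^2 - 25)]; (-7)·[L{cos(t)} = s/(s^2 + 1)].

G(s) = -7*s/(s^2 + 1) + 4*s/(s^2 - 25) - 9/(2*(s^2 - 9))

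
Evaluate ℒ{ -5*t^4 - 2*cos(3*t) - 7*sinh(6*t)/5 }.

-2*s/(s^2 + 9) - 42/(5*(s^2 - 36)) - 120/s^5

The transform is linear, so treat each term independently.
(-7/5)·[L{sinh(6t)} = 6/(s^2 - 36)]; (-2)·[L{cos(3t)} = s/(s^2 + 9)]; (-5)·[L{t^4} = 4!/s^5 = 24/s^5].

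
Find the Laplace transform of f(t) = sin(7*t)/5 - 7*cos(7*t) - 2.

The transform is linear, so treat each term independently.
(-7)·[L{cos(7t)} = s/(s^2 + 49)]; (1/5)·[L{sin(7t)} = 7/(s^2 + 49)]; L{-2} = -2/s.

-7*s/(s^2 + 49) + 7/(5*(s^2 + 49)) - 2/s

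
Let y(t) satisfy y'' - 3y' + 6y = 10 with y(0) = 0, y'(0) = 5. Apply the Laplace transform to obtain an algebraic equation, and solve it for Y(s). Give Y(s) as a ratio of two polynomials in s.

Apply the Laplace transform to the equation.
Using L{y''} = s^2 Y - s·y(0) - y'(0) and L{y'} = sY - y(0), with y(0) = 0, y'(0) = 5, the left side becomes (s^2 - 3*s + 6)Y - (5).
The right side is L{10} = 10/s.
So (s^2 - 3*s + 6)Y = 10/s + (5).
Solve for Y(s) and write it as one ratio of polynomials.

Y(s) = (5*s + 10)/(s^3 - 3*s^2 + 6*s)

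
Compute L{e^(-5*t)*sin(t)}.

L{sin(t)} = 1/(s^2 + 1).
By the first shifting theorem, multiplying by e^(-5t) replaces s with s + 5.

1/((s + 5)^2 + 1)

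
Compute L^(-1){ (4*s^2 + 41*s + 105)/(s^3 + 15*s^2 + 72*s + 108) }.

Factor the denominator: s^3 + 15*s^2 + 72*s + 108 = (s + 3)*(s + 6)^2.
Partial fraction decomposition gives [2/(s + 6)] + [-1/(s + 6)^2] + [2/(s + 3)].
Invert each term: 2/(s + 6) ↔ 2e^(-6t); -1/(s + 6)^2 ↔ -t·e^(-6t); 2/(s + 3) ↔ 2e^(-3t).

-t*exp(-6*t) + 2*exp(-3*t) + 2*exp(-6*t)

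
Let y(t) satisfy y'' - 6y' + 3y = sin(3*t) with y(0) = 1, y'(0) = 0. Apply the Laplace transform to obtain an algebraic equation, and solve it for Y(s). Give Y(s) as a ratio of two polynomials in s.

Y(s) = (s^3 - 6*s^2 + 9*s - 51)/(s^4 - 6*s^3 + 12*s^2 - 54*s + 27)

Transform both sides with L{·}.
With L{y''} = s^2 Y - s·y(0) - y'(0) and L{y'} = sY - y(0), with y(0) = 1, y'(0) = 0: the LHS transforms to (s^2 - 6*s + 3)Y - (s - 6).
The right side is L{sin(3*t)} = 3/(s^2 + 9).
So (s^2 - 6*s + 3)Y = 3/(s^2 + 9) + (s - 6).
Divide through and combine into a single rational function.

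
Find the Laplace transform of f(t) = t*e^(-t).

(s + 1)^(-2)

L{t} = 1!/s^2 = 1/s^2.
By the first shifting theorem, multiplying by e^(-t) replaces s with s + 1.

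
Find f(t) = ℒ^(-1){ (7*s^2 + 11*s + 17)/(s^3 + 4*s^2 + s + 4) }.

Factor the denominator: s^3 + 4*s^2 + s + 4 = (s + 4)*(s^2 + 1).
Partial fraction decomposition gives [5/(s + 4)] + [2*s/(s^2 + 1)] + [3/(s^2 + 1)].
Invert each term: 5/(s + 4) ↔ 5e^(-4t); 2·s/(s^2 + 1) ↔ 2cos(t); 3·1/(s^2 + 1) ↔ 3sin(t).

f(t) = 3*sin(t) + 2*cos(t) + 5*exp(-4*t)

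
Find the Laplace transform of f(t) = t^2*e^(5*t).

L{e^(5t)} = 1/(s - 5).
Then apply L{t^2·g(t)} = (-1)^2 d^2/ds^2[G(s)] with G(s) = 1/(s - 5):
differentiating 2 times and applying the sign gives 2/(s - 5)^3.

2/(s - 5)^3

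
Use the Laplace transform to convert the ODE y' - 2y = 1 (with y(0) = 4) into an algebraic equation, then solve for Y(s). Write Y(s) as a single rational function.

Transform both sides with L{·}.
Using L{y'} = sY - y(0) = sY - 4, the left side becomes (s - 2)Y - (4).
The right side is L{1} = 1/s.
So (s - 2)Y = 1/s + (4).
Divide through and combine into a single rational function.

Y(s) = (4*s + 1)/(s^2 - 2*s)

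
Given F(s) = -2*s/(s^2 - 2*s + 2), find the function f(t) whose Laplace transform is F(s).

f(t) = -2*exp(t)*sin(t) - 2*exp(t)*cos(t)

Complete the square in the denominator: s^2 - 2*s + 2 = (s - 1)^2 + 1^2.
Split the numerator to match: -2*s = -2·(s - 1) - 2·1.
Invert each term: -2·(s - 1)/((s - 1)^2 + 1) ↔ -2e^(t)cos(t); -2·1/((s - 1)^2 + 1) ↔ -2e^(t)sin(t).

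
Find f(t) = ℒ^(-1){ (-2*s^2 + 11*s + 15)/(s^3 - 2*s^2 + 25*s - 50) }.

Factor the denominator: s^3 - 2*s^2 + 25*s - 50 = (s - 2)*(s^2 + 25).
Partial fraction decomposition gives [1/(s - 2)] + [-3*s/(s^2 + 25)] + [5/(s^2 + 25)].
Invert each term: 1/(s - 2) ↔ e^(2t); -3·s/(s^2 + 25) ↔ -3cos(5t); 1·5/(s^2 + 25) ↔ sin(5t).

f(t) = exp(2*t) + sin(5*t) - 3*cos(5*t)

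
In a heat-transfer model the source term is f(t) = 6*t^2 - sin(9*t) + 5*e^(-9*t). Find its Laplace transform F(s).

The transform is linear, so treat each term independently.
(-1)·[L{sin(9t)} = 9/(s^2 + 81)]; (5)·[L{e^(-9t)} = 1/(s + 9)]; (6)·[L{t^2} = 2!/s^3 = 2/s^3].

F(s) = -9/(s^2 + 81) + 5/(s + 9) + 12/s^3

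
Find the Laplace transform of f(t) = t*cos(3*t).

(s - 3)*(s + 3)/(s^2 + 9)^2

L{cos(3t)} = s/(s^2 + 9).
Then apply L{t·g(t)} = -d/ds[G(s)] with G(s) = s/(s^2 + 9):
differentiating 1 time and applying the sign gives (s - 3)*(s + 3)/(s^2 + 9)^2.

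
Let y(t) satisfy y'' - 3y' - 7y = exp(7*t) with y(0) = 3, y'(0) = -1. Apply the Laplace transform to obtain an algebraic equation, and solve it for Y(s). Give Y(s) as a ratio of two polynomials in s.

Apply the Laplace transform to the equation.
The derivative rules (L{y''} = s^2 Y - s·y(0) - y'(0) and L{y'} = sY - y(0), with y(0) = 3, y'(0) = -1) turn the left side into (s^2 - 3*s - 7)Y - (3*s - 10).
The right side is L{exp(7*t)} = 1/(s - 7).
So (s^2 - 3*s - 7)Y = 1/(s - 7) + (3*s - 10).
Divide through and combine into a single rational function.

Y(s) = (3*s^2 - 31*s + 71)/(s^3 - 10*s^2 + 14*s + 49)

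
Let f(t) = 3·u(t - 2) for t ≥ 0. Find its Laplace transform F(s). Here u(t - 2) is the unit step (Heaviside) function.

F(s) = 3*exp(-2*s)/s

By the second shifting theorem, L{u(t - c)·g(t - c)} = e^(-cs)·G(s) with c = 2 and G(s) = L{g(t)}.
L{3} = 3/s.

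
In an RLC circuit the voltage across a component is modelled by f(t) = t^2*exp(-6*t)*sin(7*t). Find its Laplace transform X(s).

L{sin(7t)} = 7/(s^2 + 49).
Multiplying by e^(-6t) shifts s → s + 6, so L{exp(-6*t)*sin(7*t)} = 7/((s + 6)^2 + 49).
Then apply L{t^2·g(t)} = (-1)^2 d^2/ds^2[G(s)] with G(s) = 7/((s + 6)^2 + 49):
differentiating 2 times and applying the sign gives 14*(3*s^2 + 36*s + 59)/(s^2 + 12*s + 85)^3.

X(s) = 14*(3*s^2 + 36*s + 59)/(s^2 + 12*s + 85)^3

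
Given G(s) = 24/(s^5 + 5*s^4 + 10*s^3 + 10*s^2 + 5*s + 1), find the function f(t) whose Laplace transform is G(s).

Rewrite the denominator: s^5 + 5*s^4 + 10*s^3 + 10*s^2 + 5*s + 1 = (s + 1)^5.
The form in (s + 1) signals a first-shifting-theorem factor e^(-t).
Since L{t^4} = 4!/s^5 = 24/s^5, the inverse is t^4*e^(-t).

f(t) = t^4*exp(-t)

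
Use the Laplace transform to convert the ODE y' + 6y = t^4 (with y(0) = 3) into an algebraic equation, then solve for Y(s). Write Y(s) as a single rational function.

Apply the Laplace transform to the equation.
Using L{y'} = sY - y(0) = sY - 3, the left side becomes (s + 6)Y - (3).
The right side is L{t^4} = 24/s^5.
So (s + 6)Y = 24/s^5 + (3).
Solve for Y(s) and write it as one ratio of polynomials.

Y(s) = (3*s^5 + 24)/(s^6 + 6*s^5)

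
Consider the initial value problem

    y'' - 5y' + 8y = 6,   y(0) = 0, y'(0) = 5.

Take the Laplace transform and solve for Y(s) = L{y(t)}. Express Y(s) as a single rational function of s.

Y(s) = (5*s + 6)/(s^3 - 5*s^2 + 8*s)

Laplace-transform each side.
The derivative rules (L{y''} = s^2 Y - s·y(0) - y'(0) and L{y'} = sY - y(0), with y(0) = 0, y'(0) = 5) turn the left side into (s^2 - 5*s + 8)Y - (5).
The right side is L{6} = 6/s.
So (s^2 - 5*s + 8)Y = 6/s + (5).
Isolate Y and clear denominators.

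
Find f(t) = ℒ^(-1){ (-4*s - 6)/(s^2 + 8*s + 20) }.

Complete the square in the denominator: s^2 + 8*s + 20 = (s + 4)^2 + 2^2.
Split the numerator to match: -4*s - 6 = -4·(s + 4) + 5·2.
Invert each term: -4·(s + 4)/((s + 4)^2 + 4) ↔ -4e^(-4t)cos(2t); 5·2/((s + 4)^2 + 4) ↔ 5e^(-4t)sin(2t).

f(t) = 5*exp(-4*t)*sin(2*t) - 4*exp(-4*t)*cos(2*t)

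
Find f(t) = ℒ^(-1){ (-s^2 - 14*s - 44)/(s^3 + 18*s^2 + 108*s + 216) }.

f(t) = 2*t^2*exp(-6*t) - 2*t*exp(-6*t) - exp(-6*t)

Factor the denominator: s^3 + 18*s^2 + 108*s + 216 = (s + 6)^3.
Partial fraction decomposition gives [-1/(s + 6)] + [-2/(s + 6)^2] + [4/(s + 6)^3].
Invert each term: -1/(s + 6) ↔ -e^(-6t); -2/(s + 6)^2 ↔ -2t·e^(-6t); 4/(s + 6)^3 ↔ (2)t^2·e^(-6t).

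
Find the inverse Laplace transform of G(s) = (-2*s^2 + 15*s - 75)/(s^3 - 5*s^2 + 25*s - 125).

Factor the denominator: s^3 - 5*s^2 + 25*s - 125 = (s - 5)*(s^2 + 25).
Partial fraction decomposition gives [-1/(s - 5)] + [-s/(s^2 + 25)] + [10/(s^2 + 25)].
Invert each term: -1/(s - 5) ↔ -e^(5t); -1·s/(s^2 + 25) ↔ -cos(5t); 2·5/(s^2 + 25) ↔ 2sin(5t).

-exp(5*t) + 2*sin(5*t) - cos(5*t)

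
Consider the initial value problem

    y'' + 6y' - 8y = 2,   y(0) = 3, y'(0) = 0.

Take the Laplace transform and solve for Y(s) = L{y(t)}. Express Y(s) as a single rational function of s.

Y(s) = (3*s^2 + 18*s + 2)/(s^3 + 6*s^2 - 8*s)

Apply the Laplace transform to the equation.
The derivative rules (L{y''} = s^2 Y - s·y(0) - y'(0) and L{y'} = sY - y(0), with y(0) = 3, y'(0) = 0) turn the left side into (s^2 + 6*s - 8)Y - (3*s + 18).
The right side is L{2} = 2/s.
So (s^2 + 6*s - 8)Y = 2/s + (3*s + 18).
Divide through and combine into a single rational function.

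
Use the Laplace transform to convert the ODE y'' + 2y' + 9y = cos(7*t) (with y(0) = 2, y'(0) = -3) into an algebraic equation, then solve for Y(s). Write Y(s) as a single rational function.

Y(s) = (2*s^3 + s^2 + 99*s + 49)/(s^4 + 2*s^3 + 58*s^2 + 98*s + 441)

Apply the Laplace transform to the equation.
With L{y''} = s^2 Y - s·y(0) - y'(0) and L{y'} = sY - y(0), with y(0) = 2, y'(0) = -3: the LHS transforms to (s^2 + 2*s + 9)Y - (2*s + 1).
The right side is L{cos(7*t)} = s/(s^2 + 49).
So (s^2 + 2*s + 9)Y = s/(s^2 + 49) + (2*s + 1).
Isolate Y and clear denominators.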